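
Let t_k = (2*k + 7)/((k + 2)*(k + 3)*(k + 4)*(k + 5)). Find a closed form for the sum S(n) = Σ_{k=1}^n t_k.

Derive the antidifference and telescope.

S(n) = n*(n + 8)/(15*(n**2 + 8*n + 15))

t_(k+1)/t_k = (k + 2)*(2*k + 9)/((k + 6)*(2*k + 7)).
Take A(k)=k + 2, B(k)=k + 6, C(k)=k + 7/2.
Set up (k + 2)·f(k+1) − (k + 5)·f(k) − (k + 7/2) = 0.
deg f ≤ 3 (via 1,1,1).
Solve for f: f(k) = k*(k + 3)*(k + 6)/16 (degree 3 ≤ 3).
Certificate R = B(k−1)f/C = k*(k + 3)*(k + 5)*(k + 6)/(8*(2*k + 7)) gives s_k = k*(k + 6)/(8*(k**2 + 6*k + 8)).
Check: Δs_k = (2*k + 7)/(k**4 + 14*k**3 + 71*k**2 + 154*k + 120). ✓
Evaluate: s_(n+1) = (n**2 + 8*n + 7)/(8*(n**2 + 8*n + 15)); subtract s_(1) = 7/120 ⇒ S(n) = n*(n + 8)/(15*(n**2 + 8*n + 15)).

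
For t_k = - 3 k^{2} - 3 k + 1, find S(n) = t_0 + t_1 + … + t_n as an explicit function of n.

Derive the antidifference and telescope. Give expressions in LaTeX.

S(n) = - n^{3} - 3 n^{2} - n + 1

Compute t_(k+1)/t_k: get (3*k**2 + 9*k + 5)/(3*k**2 + 3*k - 1).
Take A(k)=1, B(k)=1, C(k)=k**2 + k - 1/3.
f must satisfy (1)·f(k+1) − (1)·f(k) = k**2 + k - 1/3.
Bound: deg f ≤ 3.
A polynomial solution: f(k) = k*(k**2 - 2)/3.
R(k) = B(k−1)·f(k)/C(k) = k*(k**2 - 2)/(3*k**2 + 3*k - 1); s_k = R·t_k = k*(2 - k**2).
Δs = -3*k**2 - 3*k + 1, as required.
s_(n+1) = -n**3 - 3*n**2 - n + 1 and s_(0) = 0, so S(n) = -n**3 - 3*n**2 - n + 1.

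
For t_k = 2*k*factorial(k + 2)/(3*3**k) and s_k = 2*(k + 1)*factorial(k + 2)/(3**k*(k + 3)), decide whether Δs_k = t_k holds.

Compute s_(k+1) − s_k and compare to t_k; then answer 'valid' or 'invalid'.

Invalid: residual -4*(k**2 + 3*k - 3)*factorial(k + 2)/(3*3**k*(k + 3)*(k + 4)) ≠ 0.

s_(k+1) = 2*(k + 2)*factorial(k + 3)/(3*3**k*(k + 4))
s_(k+1) − s_k = 2*(k**3 + 5*k**2 + 6*k + 6)*factorial(k + 2)/(3*3**k*(k + 3)*(k + 4))
(s_(k+1) − s_k) − t_k = -4*(k**2 + 3*k - 3)*factorial(k + 2)/(3*3**k*(k + 3)*(k + 4))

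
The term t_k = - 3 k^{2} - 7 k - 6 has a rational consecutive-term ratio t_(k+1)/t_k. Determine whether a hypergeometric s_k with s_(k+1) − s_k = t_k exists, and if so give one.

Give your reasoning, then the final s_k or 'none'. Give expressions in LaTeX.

s_k = k \left(- k^{2} - 2 k - 3\right)

t_(k+1)/t_k = (3*k**2 + 13*k + 16)/(3*k**2 + 7*k + 6).
Normal form (A,B,C) = (1, 1, k**2 + 7*k/3 + 2).
Solve (1)·f(k+1) − (1)·f(k) = k**2 + 7*k/3 + 2.
Degrees (0,0,2) ⇒ d ≤ 3.
Match coefficients ⇒ f(k) = k*(k**2 + 2*k + 3)/3.
Get s_k = R·t_k = k*(-k**2 - 2*k - 3) with R(k) = B(k−1)f(k)/C(k) = k*(k**2 + 2*k + 3)/(3*k**2 + 7*k + 6).
Verify: -3*k**2 - 7*k - 6 matches t_k.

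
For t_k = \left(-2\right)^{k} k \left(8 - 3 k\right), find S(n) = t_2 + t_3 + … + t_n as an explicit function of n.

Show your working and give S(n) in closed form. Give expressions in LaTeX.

Ratio r(k) = 2*(-3*k**2 + 2*k + 5)/(k*(3*k - 8)).
Gosper form: A/B · C(k+1)/C(k) with A=-2, B=1, C=k**2 - 8*k/3.
Key eq: (-2)·f(k+1) = (1)·f(k) + (k**2 - 8*k/3).
deg f ≤ 2 (via 0,0,2).
Match coefficients ⇒ f(k) = -(k**2 - 4*k + 2)/3.
Get s_k = R·t_k = (-2)**k*(k**2 - 4*k + 2) with R(k) = B(k−1)f(k)/C(k) = -(k**2 - 4*k + 2)/(k*(3*k - 8)).
Check: Δs_k = (-2)**k*k*(8 - 3*k). ✓
Σ_(k=2)^n t_k = s_(n+1) − s_(2) = ((-2)**(n + 1)*(n**2 - 2*n - 1)) − (-8), i.e. -2*(-2)**n*n**2 + 4*(-2)**n*n + 2*(-2)**n + 8.

S(n) = - 2 \left(-2\right)^{n} n^{2} + 4 \left(-2\right)^{n} n + 2 \left(-2\right)^{n} + 8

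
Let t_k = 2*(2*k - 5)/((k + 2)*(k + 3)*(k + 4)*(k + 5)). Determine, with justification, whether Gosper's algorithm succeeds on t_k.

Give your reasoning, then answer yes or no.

Yes. s_k = k*(-k**2 - 9*k - 50)/(12*(k + 2)*(k + 3)*(k + 4)).

r(k) = (k + 2)*(2*k - 3)/((k + 6)*(2*k - 5)) after simplifying.
So A=k + 2 and B=k + 6, with C=k - 5/2.
Set up (k + 2)·f(k+1) − (k + 5)·f(k) − (k - 5/2) = 0.
From deg A=1, deg B=1, deg C=1: d=3.
Coefficient equations give f(k) = -k*(k**2 + 9*k + 50)/48.
Then R = B(k−1)f/C = -k*(k + 5)*(k**2 + 9*k + 50)/(24*(2*k - 5)), so s_k = R(k)·t_k = k*(-k**2 - 9*k - 50)/(12*(k + 2)*(k + 3)*(k + 4)).
s_(k+1) − s_k = 2*(2*k - 5)/(k**4 + 14*k**3 + 71*k**2 + 154*k + 120) = t_k.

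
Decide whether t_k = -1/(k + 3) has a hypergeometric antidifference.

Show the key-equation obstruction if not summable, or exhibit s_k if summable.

No — key equation has no polynomial f.

t_(k+1)/t_k = (k + 3)/(k + 4).
Take A(k)=k + 3, B(k)=k + 4, C(k)=1.
Solve (k + 3)·f(k+1) − (k + 3)·f(k) = 1.
Bound: deg f ≤ 0.
Generic f = c0 gives residual -1; -1 = 0 cannot hold, so t_k is not Gosper-summable.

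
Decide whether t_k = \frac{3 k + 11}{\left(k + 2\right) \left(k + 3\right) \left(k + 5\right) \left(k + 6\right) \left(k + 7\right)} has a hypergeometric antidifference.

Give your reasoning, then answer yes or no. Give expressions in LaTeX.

Yes. s_k = \frac{k \left(k^{2} + 13 k + 52\right)}{60 \left(k^{3} + 13 k^{2} + 52 k + 60\right)}.

Compute t_(k+1)/t_k: get (k + 2)*(k + 5)*(3*k + 14)/((k + 4)*(k + 8)*(3*k + 11)).
Take A(k)=k + 2, B(k)=k + 8, C(k)=k**2 + 23*k/3 + 44/3.
Solve (k + 2)·f(k+1) − (k + 7)·f(k) = k**2 + 23*k/3 + 44/3.
Bound: deg f ≤ 5.
A polynomial solution: f(k) = k*(k + 3)*(k + 4)*(k**2 + 13*k + 52)/180.
Then R = B(k−1)f/C = k*(k + 3)*(k + 7)*(k**2 + 13*k + 52)/(60*(3*k + 11)), so s_k = R(k)·t_k = k*(k**2 + 13*k + 52)/(60*(k**3 + 13*k**2 + 52*k + 60)).
Δs = (3*k + 11)/(k**5 + 23*k**4 + 203*k**3 + 853*k**2 + 1692*k + 1260), as required.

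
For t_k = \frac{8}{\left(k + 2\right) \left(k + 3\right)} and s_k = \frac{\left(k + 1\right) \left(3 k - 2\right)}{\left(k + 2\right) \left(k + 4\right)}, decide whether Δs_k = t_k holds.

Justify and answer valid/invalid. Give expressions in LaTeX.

Invalid: residual \frac{3 \left(3 k^{2} - k - 38\right)}{k^{4} + 14 k^{3} + 71 k^{2} + 154 k + 120} ≠ 0.

s_(k+1) = (k + 2)*(3*k + 1)/((k + 3)*(k + 5))
s_(k+1) − s_k = (17*k**2 + 69*k + 46)/(k**4 + 14*k**3 + 71*k**2 + 154*k + 120)
(s_(k+1) − s_k) − t_k = 3*(3*k**2 - k - 38)/(k**4 + 14*k**3 + 71*k**2 + 154*k + 120)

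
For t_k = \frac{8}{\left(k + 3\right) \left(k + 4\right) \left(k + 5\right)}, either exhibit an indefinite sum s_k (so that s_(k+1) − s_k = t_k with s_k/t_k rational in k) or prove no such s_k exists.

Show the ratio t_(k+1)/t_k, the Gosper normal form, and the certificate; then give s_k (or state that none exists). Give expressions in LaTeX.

s_k = \frac{k \left(k + 7\right)}{3 \left(k + 3\right) \left(k + 4\right)}

Step 1: r(k) = (k + 3)/(k + 6).
So A=k + 3 and B=k + 6, with C=1.
Key eq: (k + 3)·f(k+1) = (k + 5)·f(k) + (1).
From deg A=1, deg B=1, deg C=0: d=2.
Coefficient equations give f(k) = k*(k + 7)/24.
R(k) = B(k−1)·f(k)/C(k) = k*(k + 5)*(k + 7)/24; s_k = R·t_k = k*(k + 7)/(3*(k + 3)*(k + 4)).
Check: Δs_k = 8/(k**3 + 12*k**2 + 47*k + 60). ✓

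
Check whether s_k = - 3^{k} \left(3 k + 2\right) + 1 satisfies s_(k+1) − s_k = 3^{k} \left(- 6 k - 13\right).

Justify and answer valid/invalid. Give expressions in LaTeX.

valid; difference matches t_k

s_(k+1) = -3*3**k*(3*k + 5) + 1
s_(k+1) − s_k = 3**k*(-6*k - 13)
(s_(k+1) − s_k) − t_k = 0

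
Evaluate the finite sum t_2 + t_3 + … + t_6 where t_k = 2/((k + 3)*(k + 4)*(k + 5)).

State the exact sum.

Ratio r(k) = (k + 3)/(k + 6).
Factor: A=k + 3; B=k + 6; C=1.
Solve (k + 3)·f(k+1) − (k + 5)·f(k) = 1.
Degrees (1,1,0) ⇒ d ≤ 2.
A polynomial solution: f(k) = k*(k + 7)/24.
Then R = B(k−1)f/C = k*(k + 5)*(k + 7)/24, so s_k = R(k)·t_k = k*(k + 7)/(12*(k + 3)*(k + 4)).
Δs = 2/(k**3 + 12*k**2 + 47*k + 60), as required.
Sum = s_(7) − s_(2); s_(7) = 49/660, s_(2) = 1/20 ⇒ 4/165.

Σ = 4/165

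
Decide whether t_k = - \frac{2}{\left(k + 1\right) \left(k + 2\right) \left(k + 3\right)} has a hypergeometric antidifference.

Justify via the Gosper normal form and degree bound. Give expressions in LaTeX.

Yes. s_k = \frac{k \left(- k - 3\right)}{2 \left(k + 1\right) \left(k + 2\right)}.

r(k) = (k + 1)/(k + 4) after simplifying.
Take A(k)=k + 1, B(k)=k + 4, C(k)=1.
Solve (k + 1)·f(k+1) − (k + 3)·f(k) = 1.
Degrees (1,1,0) ⇒ d ≤ 2.
Solving with deg f ≤ 2: f(k) = k*(k + 3)/4.
Certificate R = B(k−1)f/C = k*(k + 3)**2/4 gives s_k = k*(-k - 3)/(2*(k + 1)*(k + 2)).
Check: Δs_k = -2/(k**3 + 6*k**2 + 11*k + 6). ✓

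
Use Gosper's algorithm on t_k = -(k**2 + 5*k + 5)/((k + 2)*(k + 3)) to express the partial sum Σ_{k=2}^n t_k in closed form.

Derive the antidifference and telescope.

Compute t_(k+1)/t_k: get (k + 2)*(5*k + (k + 1)**2 + 10)/((k + 4)*(k**2 + 5*k + 5)).
Take A(k)=k + 2, B(k)=k + 4, C(k)=k**2 + 5*k + 5.
f must satisfy (k + 2)·f(k+1) − (k + 3)·f(k) = k**2 + 5*k + 5.
d = 2 from the (1,1,2) case.
A polynomial solution: f(k) = k*(2*k + 3)/2.
Certificate R = B(k−1)f/C = k*(k + 3)*(2*k + 3)/(2*(k**2 + 5*k + 5)) gives s_k = k*(-2*k - 3)/(2*(k + 2)).
Check: Δs_k = (-k**2 - 5*k - 5)/(k**2 + 5*k + 6). ✓
Σ_(k=2)^n t_k = s_(n+1) − s_(2) = ((-2*n**2 - 7*n - 5)/(2*(n + 3))) − (-7/4), i.e. (-4*n**2 - 7*n + 11)/(4*(n + 3)).

S(n) = (-4*n**2 - 7*n + 11)/(4*(n + 3))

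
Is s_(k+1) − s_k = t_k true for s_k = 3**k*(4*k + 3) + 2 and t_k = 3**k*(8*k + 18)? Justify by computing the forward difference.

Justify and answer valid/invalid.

s_(k+1) = 3**(k + 1)*(4*k + 7) + 2
s_(k+1) − s_k = 3**k*(8*k + 18)
(s_(k+1) − s_k) − t_k = 0

valid (s_(k+1) − s_k reduces to t_k)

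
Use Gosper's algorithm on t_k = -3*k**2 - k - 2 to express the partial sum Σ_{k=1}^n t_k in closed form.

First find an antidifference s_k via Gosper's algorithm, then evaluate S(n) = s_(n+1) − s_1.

Step 1: r(k) = (k + 3*(k + 1)**2 + 3)/(3*k**2 + k + 2).
So A=1 and B=1, with C=k**2 + k/3 + 2/3.
Set up (1)·f(k+1) − (1)·f(k) − (k**2 + k/3 + 2/3) = 0.
deg f ≤ 3 (via 0,0,2).
Match coefficients ⇒ f(k) = k*(k**2 - k + 2)/3.
Get s_k = R·t_k = k*(-k**2 + k - 2) with R(k) = B(k−1)f(k)/C(k) = k*(k**2 - k + 2)/(3*k**2 + k + 2).
Verify: -3*k**2 - k - 2 matches t_k.
Telescope: S(n) = s_(n+1) − s_(1) = -n**3 - 2*n**2 - 3*n - 2 − (-2) = n*(-n**2 - 2*n - 3).

S(n) = n*(-n**2 - 2*n - 3)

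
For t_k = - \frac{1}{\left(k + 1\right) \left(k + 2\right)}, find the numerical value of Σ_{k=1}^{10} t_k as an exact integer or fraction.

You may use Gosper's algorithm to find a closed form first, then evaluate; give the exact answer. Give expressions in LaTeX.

Σ = -5/12

Step 1: r(k) = (k + 1)/(k + 3).
Factor: A=k + 1; B=k + 3; C=1.
Solve (k + 1)·f(k+1) − (k + 2)·f(k) = 1.
Degrees (1,1,0) ⇒ d ≤ 1.
Solving with deg f ≤ 1: f(k) = k.
Certificate R = B(k−1)f/C = k*(k + 2) gives s_k = -k/(k + 1).
Verify: -1/(k**2 + 3*k + 2) matches t_k.
Evaluate s at k=11 and k=1: -11/12 and -1/2; difference -5/12.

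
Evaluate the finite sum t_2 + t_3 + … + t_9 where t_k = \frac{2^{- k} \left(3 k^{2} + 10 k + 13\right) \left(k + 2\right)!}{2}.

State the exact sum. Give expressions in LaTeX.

Step 1: r(k) = (k + 3)*(10*k + 3*(k + 1)**2 + 23)/(2*(3*k**2 + 10*k + 13)).
A = k/2 + 3/2, B = 1, C = k**2 + 10*k/3 + 13/3.
Solve (k/2 + 3/2)·f(k+1) − (1)·f(k) = k**2 + 10*k/3 + 13/3.
Degrees (1,0,2) ⇒ d ≤ 1.
Coefficient equations give f(k) = 2*(3*k + 4)/3.
Get s_k = R·t_k = (3*k + 4)*factorial(k + 2)/2**k with R(k) = B(k−1)f(k)/C(k) = 2*(3*k + 4)/(3*k**2 + 10*k + 13).
Check: Δs_k = (3*k**2 + 10*k + 13)*factorial(k + 2)/(2*2**k). ✓
Σ_(k=2)^(9) t_k = s_(10) − s_(2) = 15904350 − (60) = 15904290.

Σ = 15904290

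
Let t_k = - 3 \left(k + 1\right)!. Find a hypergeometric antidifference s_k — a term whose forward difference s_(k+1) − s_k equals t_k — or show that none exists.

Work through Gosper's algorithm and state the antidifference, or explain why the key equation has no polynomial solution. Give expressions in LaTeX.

no hypergeometric antidifference exists

t_(k+1)/t_k = k + 2.
Normal form (A,B,C) = (k + 2, 1, 1).
Set up (k + 2)·f(k+1) − (1)·f(k) − (1) = 0.
Bound: deg f ≤ -1.
deg f ≤ -1 is impossible — no certificate.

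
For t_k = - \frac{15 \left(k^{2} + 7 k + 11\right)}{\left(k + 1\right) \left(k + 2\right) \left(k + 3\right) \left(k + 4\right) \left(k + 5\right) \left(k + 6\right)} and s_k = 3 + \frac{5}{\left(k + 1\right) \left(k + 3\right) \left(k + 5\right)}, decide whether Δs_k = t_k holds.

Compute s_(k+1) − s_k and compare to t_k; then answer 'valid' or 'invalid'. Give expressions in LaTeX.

s_(k+1) = 3 + 5/((k + 2)*(k + 4)*(k + 6))
s_(k+1) − s_k = 5/((k + 2)*(k + 4)*(k + 6)) - 5/((k + 1)*(k + 3)*(k + 5))
(s_(k+1) − s_k) − t_k = 0

valid (s_(k+1) − s_k reduces to t_k)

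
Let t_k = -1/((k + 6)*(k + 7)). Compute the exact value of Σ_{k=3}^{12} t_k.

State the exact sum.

Σ = -10/171

The ratio is (k + 6)/(k + 8).
A = k + 6, B = k + 8, C = 1.
Set up (k + 6)·f(k+1) − (k + 7)·f(k) − (1) = 0.
deg f ≤ 1 (via 1,1,0).
Solve for f: f(k) = k/6 (degree 1 ≤ 1).
Certificate R = B(k−1)f/C = k*(k + 7)/6 gives s_k = -k/(6*k + 36).
Δs = -1/(k**2 + 13*k + 42), as required.
Telescoping: Σ = s_(13) − s_(3) = -13/114 − (-1/18) = -10/171.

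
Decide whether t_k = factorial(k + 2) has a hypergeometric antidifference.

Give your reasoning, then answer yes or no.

Ratio r(k) = k + 3.
Gosper form: A/B · C(k+1)/C(k) with A=k + 3, B=1, C=1.
f must satisfy (k + 3)·f(k+1) − (1)·f(k) = 1.
d = -1 from the (1,0,0) case.
deg f ≤ -1 is impossible — no certificate.

No. Not Gosper-summable.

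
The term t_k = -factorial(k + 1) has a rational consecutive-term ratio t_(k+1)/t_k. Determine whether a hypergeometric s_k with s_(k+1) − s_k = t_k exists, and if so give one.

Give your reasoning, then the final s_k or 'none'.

The ratio is k + 2.
Gosper form: A/B · C(k+1)/C(k) with A=k + 2, B=1, C=1.
f must satisfy (k + 2)·f(k+1) − (1)·f(k) = 1.
d = -1 from the (1,0,0) case.
Bound -1 < 0, so the key equation has no polynomial solution.

not Gosper-summable; s_k does not exist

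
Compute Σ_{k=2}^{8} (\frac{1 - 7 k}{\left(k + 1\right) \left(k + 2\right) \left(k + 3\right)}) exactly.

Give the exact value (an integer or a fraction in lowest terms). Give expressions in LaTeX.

Σ = -49/60

Step 1: r(k) = (k + 1)*(7*k + 6)/((k + 4)*(7*k - 1)).
A = k + 1, B = k + 4, C = k - 1/7.
Need (k + 1)·f(k+1) − (k + 3)·f(k) = k - 1/7.
deg f ≤ 2 (via 1,1,1).
Match coefficients ⇒ f(k) = k*(3*k - 5)/14.
So s_k = (B(k−1)f/C)·t_k = (k*(k + 3)*(3*k - 5)/(2*(7*k - 1)))·t_k = k*(5 - 3*k)/(2*(k + 1)*(k + 2)).
s_(k+1) − s_k = (1 - 7*k)/(k**3 + 6*k**2 + 11*k + 6) = t_k.
Sum = s_(9) − s_(2); s_(9) = -9/10, s_(2) = -1/12 ⇒ -49/60.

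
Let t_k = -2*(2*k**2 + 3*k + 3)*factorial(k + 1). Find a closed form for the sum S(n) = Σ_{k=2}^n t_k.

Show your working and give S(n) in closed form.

S(n) = -4*n*factorial(n + 2) - 2*factorial(n + 2) + 36

Ratio r(k) = (k + 2)*(3*k + 2*(k + 1)**2 + 6)/(2*k**2 + 3*k + 3).
Gosper form: A/B · C(k+1)/C(k) with A=k + 2, B=1, C=k**2 + 3*k/2 + 3/2.
Solve (k + 2)·f(k+1) − (1)·f(k) = k**2 + 3*k/2 + 3/2.
Bound: deg f ≤ 1.
Solving with deg f ≤ 1: f(k) = (2*k - 1)/2.
Then R = B(k−1)f/C = (2*k - 1)/(2*k**2 + 3*k + 3), so s_k = R(k)·t_k = -2*(2*k - 1)*factorial(k + 1).
s_(k+1) − s_k = -2*(2*k**2 + 3*k + 3)*factorial(k + 1) = t_k.
Σ_(k=2)^n t_k = s_(n+1) − s_(2) = (-2*(2*n + 1)*factorial(n + 2)) − (-36), i.e. -4*n*factorial(n + 2) - 2*factorial(n + 2) + 36.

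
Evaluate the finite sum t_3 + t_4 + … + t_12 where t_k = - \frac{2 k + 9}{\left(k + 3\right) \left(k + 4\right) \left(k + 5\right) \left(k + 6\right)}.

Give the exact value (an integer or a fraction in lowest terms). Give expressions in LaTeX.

Σ = -5/288

Compute t_(k+1)/t_k: get (k + 3)*(2*k + 11)/((k + 7)*(2*k + 9)).
Gosper form: A/B · C(k+1)/C(k) with A=k + 3, B=k + 7, C=k + 9/2.
f must satisfy (k + 3)·f(k+1) − (k + 6)·f(k) = k + 9/2.
Degrees (1,1,1) ⇒ d ≤ 3.
Coefficient equations give f(k) = k*(k + 4)*(k + 8)/30.
Certificate R = B(k−1)f/C = k*(k + 4)*(k + 6)*(k + 8)/(15*(2*k + 9)) gives s_k = k*(-k - 8)/(15*(k**2 + 8*k + 15)).
Verify: (-2*k - 9)/(k**4 + 18*k**3 + 119*k**2 + 342*k + 360) matches t_k.
Evaluate s at k=13 and k=3: -91/1440 and -11/240; difference -5/288.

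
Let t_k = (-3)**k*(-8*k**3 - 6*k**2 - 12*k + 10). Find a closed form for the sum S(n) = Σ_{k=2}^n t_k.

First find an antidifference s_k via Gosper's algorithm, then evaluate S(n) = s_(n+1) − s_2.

S(n) = -6*(-3)**n*n**3 - 9*(-3)**n*n**2 - 9*(-3)**n*n + 6*(-3)**n - 54

Ratio r(k) = 3*(-4*k**3 - 15*k**2 - 24*k - 8)/(4*k**3 + 3*k**2 + 6*k - 5).
So A=-3 and B=1, with C=k**3 + 3*k**2/4 + 3*k/2 - 5/4.
Solve (-3)·f(k+1) − (1)·f(k) = k**3 + 3*k**2/4 + 3*k/2 - 5/4.
Bound: deg f ≤ 3.
Solve for f: f(k) = -(2*k**3 - 3*k**2 + 3*k - 4)/8 (degree 3 ≤ 3).
So s_k = (B(k−1)f/C)·t_k = (-(2*k**3 - 3*k**2 + 3*k - 4)/(2*(4*k**3 + 3*k**2 + 6*k - 5)))·t_k = (-3)**k*(2*k**3 - 3*k**2 + 3*k - 4).
Check: Δs_k = (-3)**k*(-8*k**3 - 6*k**2 - 12*k + 10). ✓
Telescope: S(n) = s_(n+1) − s_(2) = (-3)**(n + 1)*(2*n**3 + 3*n**2 + 3*n - 2) − (54) = -6*(-3)**n*n**3 - 9*(-3)**n*n**2 - 9*(-3)**n*n + 6*(-3)**n - 54.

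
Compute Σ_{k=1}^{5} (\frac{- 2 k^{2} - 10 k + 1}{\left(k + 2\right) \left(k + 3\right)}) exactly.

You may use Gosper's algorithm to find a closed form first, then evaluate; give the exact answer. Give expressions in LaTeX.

r(k) = (k + 2)*(10*k + 2*(k + 1)**2 + 9)/((k + 4)*(2*k**2 + 10*k - 1)) after simplifying.
So A=k + 2 and B=k + 4, with C=k**2 + 5*k - 1/2.
Set up (k + 2)·f(k+1) − (k + 3)·f(k) − (k**2 + 5*k - 1/2) = 0.
deg f ≤ 2 (via 1,1,2).
A polynomial solution: f(k) = k*(4*k - 5)/4.
R(k) = B(k−1)·f(k)/C(k) = k*(k + 3)*(4*k - 5)/(2*(2*k**2 + 10*k - 1)); s_k = R·t_k = k*(5 - 4*k)/(2*(k + 2)).
Δs = (-2*k**2 - 10*k + 1)/(k**2 + 5*k + 6), as required.
Evaluate s at k=6 and k=1: -57/8 and 1/6; difference -175/24.

Σ = -175/24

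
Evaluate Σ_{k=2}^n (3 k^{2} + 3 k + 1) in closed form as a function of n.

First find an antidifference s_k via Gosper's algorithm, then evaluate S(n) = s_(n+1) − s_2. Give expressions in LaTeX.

Step 1: r(k) = (3*k**2 + 9*k + 7)/(3*k**2 + 3*k + 1).
So A=1 and B=1, with C=k**2 + k + 1/3.
Set up (1)·f(k+1) − (1)·f(k) − (k**2 + k + 1/3) = 0.
Bound: deg f ≤ 3.
Solve for f: f(k) = k**3/3 (degree 3 ≤ 3).
R(k) = B(k−1)·f(k)/C(k) = k**3/(3*k**2 + 3*k + 1); s_k = R·t_k = k**3.
Δs = -k**3 + (k + 1)**3, as required.
Telescope: S(n) = s_(n+1) − s_(2) = n**3 + 3*n**2 + 3*n + 1 − (8) = n**3 + 3*n**2 + 3*n - 7.

S(n) = n^{3} + 3 n^{2} + 3 n - 7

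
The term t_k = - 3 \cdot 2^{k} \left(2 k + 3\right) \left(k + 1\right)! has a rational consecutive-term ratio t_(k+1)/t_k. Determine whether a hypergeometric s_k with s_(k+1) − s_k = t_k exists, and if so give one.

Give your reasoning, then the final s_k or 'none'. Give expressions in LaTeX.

Compute t_(k+1)/t_k: get 2*(k + 2)*(2*k + 5)/(2*k + 3).
So A=2*k + 4 and B=1, with C=k + 3/2.
Need (2*k + 4)·f(k+1) − (1)·f(k) = k + 3/2.
Degrees (1,0,1) ⇒ d ≤ 0.
A polynomial solution: f(k) = 1/2.
Then R = B(k−1)f/C = 1/(2*k + 3), so s_k = R(k)·t_k = -3*2**k*factorial(k + 1).
s_(k+1) − s_k = -3*2**k*(2*k + 3)*factorial(k + 1) = t_k.

s_k = - 3 \cdot 2^{k} \left(k + 1\right)!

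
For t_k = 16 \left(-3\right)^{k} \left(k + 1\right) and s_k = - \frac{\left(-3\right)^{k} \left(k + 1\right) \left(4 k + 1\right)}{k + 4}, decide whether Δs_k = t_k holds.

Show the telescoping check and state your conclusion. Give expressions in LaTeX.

Invalid: residual \frac{\left(-3\right)^{k + 1} \left(16 k^{2} + 84 k + 65\right)}{k^{2} + 9 k + 20} ≠ 0.

s_(k+1) = 3*(-3)**k*(k + 2)*(4*k + 5)/(k + 5)
s_(k+1) − s_k = (-3)**k*(16*k**3 + 112*k**2 + 212*k + 125)/(k**2 + 9*k + 20)
(s_(k+1) − s_k) − t_k = (-3)**(k + 1)*(16*k**2 + 84*k + 65)/(k**2 + 9*k + 20)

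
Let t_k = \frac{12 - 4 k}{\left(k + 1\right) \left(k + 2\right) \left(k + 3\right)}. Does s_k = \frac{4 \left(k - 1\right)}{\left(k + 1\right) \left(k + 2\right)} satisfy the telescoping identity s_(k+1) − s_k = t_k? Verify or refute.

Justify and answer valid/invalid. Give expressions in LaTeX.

Valid — Δs_k = t_k.

s_(k+1) = 4*k/((k + 2)*(k + 3))
s_(k+1) − s_k = 4*(3 - k)/(k**3 + 6*k**2 + 11*k + 6)
(s_(k+1) − s_k) − t_k = 0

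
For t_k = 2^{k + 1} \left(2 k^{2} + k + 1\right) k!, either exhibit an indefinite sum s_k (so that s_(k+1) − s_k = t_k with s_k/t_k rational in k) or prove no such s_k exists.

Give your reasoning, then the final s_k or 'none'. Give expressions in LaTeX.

s_k = 2^{k + 1} \left(k - 1\right) k!

The ratio is 2*(k + 1)*(k + 2*(k + 1)**2 + 2)/(2*k**2 + k + 1).
Take A(k)=2*k + 2, B(k)=1, C(k)=k**2 + k/2 + 1/2.
Solve (2*k + 2)·f(k+1) − (1)·f(k) = k**2 + k/2 + 1/2.
Bound: deg f ≤ 1.
Coefficient equations give f(k) = (k - 1)/2.
So s_k = (B(k−1)f/C)·t_k = ((k - 1)/(2*k**2 + k + 1))·t_k = 2**(k + 1)*(k - 1)*factorial(k).
Δs = 2**(k + 1)*(2*k**2 + k + 1)*factorial(k), as required.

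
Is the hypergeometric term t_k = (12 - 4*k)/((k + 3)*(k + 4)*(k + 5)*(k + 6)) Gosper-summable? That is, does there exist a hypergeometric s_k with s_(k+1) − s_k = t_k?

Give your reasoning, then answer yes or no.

Yes. s_k = k*(k**2 + 12*k + 107)/(30*(k + 3)*(k + 4)*(k + 5)).

The ratio is (k - 2)*(k + 3)/((k - 3)*(k + 7)).
Gosper form: A/B · C(k+1)/C(k) with A=k + 3, B=k + 7, C=k - 3.
Solve (k + 3)·f(k+1) − (k + 6)·f(k) = k - 3.
deg f ≤ 3 (via 1,1,1).
Solving with deg f ≤ 3: f(k) = -k*(k**2 + 12*k + 107)/120.
Certificate R = B(k−1)f/C = -k*(k + 6)*(k**2 + 12*k + 107)/(120*(k - 3)) gives s_k = k*(k**2 + 12*k + 107)/(30*(k + 3)*(k + 4)*(k + 5)).
Δs = 4*(3 - k)/(k**4 + 18*k**3 + 119*k**2 + 342*k + 360), as required.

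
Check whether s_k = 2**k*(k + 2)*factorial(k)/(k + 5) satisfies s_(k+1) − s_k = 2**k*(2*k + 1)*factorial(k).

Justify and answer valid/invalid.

Invalid: residual -3*2**k*(2*k**2 + 11*k + 4)*factorial(k)/((k + 5)*(k + 6)) ≠ 0.

s_(k+1) = 2**(k + 1)*(k + 3)*factorial(k + 1)/(k + 6)
s_(k+1) − s_k = 2**k*(2*k**3 + 17*k**2 + 38*k + 18)*factorial(k)/((k + 5)*(k + 6))
(s_(k+1) − s_k) − t_k = -3*2**k*(2*k**2 + 11*k + 4)*factorial(k)/((k + 5)*(k + 6))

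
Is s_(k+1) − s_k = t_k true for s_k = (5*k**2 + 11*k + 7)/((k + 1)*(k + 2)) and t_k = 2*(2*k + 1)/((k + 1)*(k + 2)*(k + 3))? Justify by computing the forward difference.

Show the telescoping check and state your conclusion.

s_(k+1) = (11*k + 5*(k + 1)**2 + 18)/((k + 2)*(k + 3))
s_(k+1) − s_k = 2*(2*k + 1)/(k**3 + 6*k**2 + 11*k + 6)
(s_(k+1) − s_k) − t_k = 0

Valid: the claim telescopes to t_k.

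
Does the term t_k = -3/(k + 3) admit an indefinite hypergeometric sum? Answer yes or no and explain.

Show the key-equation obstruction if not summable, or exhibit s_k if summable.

Compute t_(k+1)/t_k: get (k + 3)/(k + 4).
Gosper form: A/B · C(k+1)/C(k) with A=k + 3, B=k + 4, C=1.
Set up (k + 3)·f(k+1) − (k + 3)·f(k) − (1) = 0.
Degrees (1,1,0) ⇒ d ≤ 0.
Put f(k) = c0: A·f(k+1) − B(k−1)·f(k) − C = -1; need -1 = 0 — inconsistent ⇒ no f, not summable.

No — key equation has no polynomial f.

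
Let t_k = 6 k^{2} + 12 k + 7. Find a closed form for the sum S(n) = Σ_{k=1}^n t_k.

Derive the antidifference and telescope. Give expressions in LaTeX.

S(n) = n \left(2 n^{2} + 9 n + 14\right)

The ratio is (6*k**2 + 24*k + 25)/(6*k**2 + 12*k + 7).
Take A(k)=1, B(k)=1, C(k)=k**2 + 2*k + 7/6.
Need (1)·f(k+1) − (1)·f(k) = k**2 + 2*k + 7/6.
d = 3 from the (0,0,2) case.
A polynomial solution: f(k) = k*(2*k**2 + 3*k + 2)/6.
Certificate R = B(k−1)f/C = k*(2*k**2 + 3*k + 2)/(6*k**2 + 12*k + 7) gives s_k = k*(2*k**2 + 3*k + 2).
s_(k+1) − s_k = 6*k**2 + 12*k + 7 = t_k.
s_(n+1) = 2*n**3 + 9*n**2 + 14*n + 7 and s_(1) = 7, so S(n) = n*(2*n**2 + 9*n + 14).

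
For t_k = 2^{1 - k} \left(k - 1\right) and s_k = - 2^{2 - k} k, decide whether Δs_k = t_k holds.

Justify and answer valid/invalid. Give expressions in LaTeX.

s_(k+1) = 2**(1 - k)*(-k - 1)
s_(k+1) − s_k = 2**(1 - k)*(k - 1)
(s_(k+1) − s_k) − t_k = 0

valid (s_(k+1) − s_k reduces to t_k)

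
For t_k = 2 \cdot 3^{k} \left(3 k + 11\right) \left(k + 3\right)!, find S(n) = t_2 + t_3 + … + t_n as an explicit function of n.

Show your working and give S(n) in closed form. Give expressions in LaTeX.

Ratio r(k) = 3*(k + 4)*(3*k + 14)/(3*k + 11).
Normal form (A,B,C) = (3*k + 12, 1, k + 11/3).
Need (3*k + 12)·f(k+1) − (1)·f(k) = k + 11/3.
Bound: deg f ≤ 0.
Match coefficients ⇒ f(k) = 1/3.
So s_k = (B(k−1)f/C)·t_k = (1/(3*k + 11))·t_k = 2*3**k*factorial(k + 3).
Check: Δs_k = 2*3**k*(3*k + 11)*factorial(k + 3). ✓
Evaluate: s_(n+1) = 6*3**n*factorial(n + 4); subtract s_(2) = 2160 ⇒ S(n) = 6*3**n*factorial(n + 4) - 2160.

S(n) = 6 \cdot 3^{n} \left(n + 4\right)! - 2160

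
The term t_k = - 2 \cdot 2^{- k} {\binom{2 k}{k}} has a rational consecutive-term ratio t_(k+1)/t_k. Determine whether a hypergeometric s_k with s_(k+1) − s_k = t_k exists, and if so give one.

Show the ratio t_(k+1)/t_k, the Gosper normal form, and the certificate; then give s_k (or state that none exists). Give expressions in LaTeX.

Step 1: r(k) = (2*k + 1)/(k + 1).
Gosper form: A/B · C(k+1)/C(k) with A=2*k + 1, B=k + 1, C=1.
f must satisfy (2*k + 1)·f(k+1) − (k)·f(k) = 1.
Bound: deg f ≤ -1.
Negative degree bound (-1): no f exists, t_k not Gosper-summable.

none — t_k is not Gosper-summable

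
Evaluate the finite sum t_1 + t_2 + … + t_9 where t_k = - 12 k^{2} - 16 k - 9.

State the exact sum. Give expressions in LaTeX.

Σ = -4221

The ratio is (12*k**2 + 40*k + 37)/(12*k**2 + 16*k + 9).
A = 1, B = 1, C = k**2 + 4*k/3 + 3/4.
Set up (1)·f(k+1) − (1)·f(k) − (k**2 + 4*k/3 + 3/4) = 0.
d = 3 from the (0,0,2) case.
A polynomial solution: f(k) = k*(4*k**2 + 2*k + 3)/12.
R(k) = B(k−1)·f(k)/C(k) = k*(4*k**2 + 2*k + 3)/(12*k**2 + 16*k + 9); s_k = R·t_k = k*(-4*k**2 - 2*k - 3).
Verify: -12*k**2 - 16*k - 9 matches t_k.
Telescoping: Σ = s_(10) − s_(1) = -4230 − (-9) = -4221.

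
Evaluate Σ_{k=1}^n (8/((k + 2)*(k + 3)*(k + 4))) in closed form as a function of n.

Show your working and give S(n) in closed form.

Step 1: r(k) = (k + 2)/(k + 5).
Normal form (A,B,C) = (k + 2, k + 5, 1).
Set up (k + 2)·f(k+1) − (k + 4)·f(k) − (1) = 0.
From deg A=1, deg B=1, deg C=0: d=2.
Solving with deg f ≤ 2: f(k) = k*(k + 5)/12.
Get s_k = R·t_k = 2*k*(k + 5)/(3*(k + 2)*(k + 3)) with R(k) = B(k−1)f(k)/C(k) = k*(k + 4)*(k + 5)/12.
s_(k+1) − s_k = 8/(k**3 + 9*k**2 + 26*k + 24) = t_k.
Telescope: S(n) = s_(n+1) − s_(1) = 2*(n**2 + 7*n + 6)/(3*(n**2 + 7*n + 12)) − (1/3) = n*(n + 7)/(3*(n**2 + 7*n + 12)).

S(n) = n*(n + 7)/(3*(n**2 + 7*n + 12))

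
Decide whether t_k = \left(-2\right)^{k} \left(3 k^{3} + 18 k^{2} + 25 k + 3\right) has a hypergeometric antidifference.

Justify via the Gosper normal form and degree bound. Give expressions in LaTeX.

The ratio is 2*(-3*k**3 - 27*k**2 - 70*k - 49)/(3*k**3 + 18*k**2 + 25*k + 3).
Gosper form: A/B · C(k+1)/C(k) with A=-2, B=1, C=k**3 + 6*k**2 + 25*k/3 + 1.
Need (-2)·f(k+1) − (1)·f(k) = k**3 + 6*k**2 + 25*k/3 + 1.
Bound: deg f ≤ 3.
Match coefficients ⇒ f(k) = -(k**3 + 4*k**2 + k - 3)/3.
So s_k = (B(k−1)f/C)·t_k = (-(k**3 + 4*k**2 + k - 3)/(3*k**3 + 18*k**2 + 25*k + 3))·t_k = (-2)**k*(-k**3 - 4*k**2 - k + 3).
Verify: (-2)**k*(3*k**3 + 18*k**2 + 25*k + 3) matches t_k.

Yes. s_k = \left(-2\right)^{k} \left(- k^{3} - 4 k^{2} - k + 3\right).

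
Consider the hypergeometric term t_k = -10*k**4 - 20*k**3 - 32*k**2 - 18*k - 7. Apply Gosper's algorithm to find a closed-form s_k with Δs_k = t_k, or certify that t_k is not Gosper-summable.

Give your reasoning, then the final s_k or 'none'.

s_k = k*(-2*k**4 - 4*k**2 + 2*k - 3)

The ratio is (10*k**4 + 60*k**3 + 152*k**2 + 182*k + 87)/(10*k**4 + 20*k**3 + 32*k**2 + 18*k + 7).
Gosper form: A/B · C(k+1)/C(k) with A=1, B=1, C=k**4 + 2*k**3 + 16*k**2/5 + 9*k/5 + 7/10.
f must satisfy (1)·f(k+1) − (1)·f(k) = k**4 + 2*k**3 + 16*k**2/5 + 9*k/5 + 7/10.
Bound: deg f ≤ 5.
Solving with deg f ≤ 5: f(k) = k*(2*k**4 + 4*k**2 - 2*k + 3)/10.
So s_k = (B(k−1)f/C)·t_k = (k*(2*k**4 + 4*k**2 - 2*k + 3)/(10*k**4 + 20*k**3 + 32*k**2 + 18*k + 7))·t_k = k*(-2*k**4 - 4*k**2 + 2*k - 3).
s_(k+1) − s_k = -10*k**4 - 20*k**3 - 32*k**2 - 18*k - 7 = t_k.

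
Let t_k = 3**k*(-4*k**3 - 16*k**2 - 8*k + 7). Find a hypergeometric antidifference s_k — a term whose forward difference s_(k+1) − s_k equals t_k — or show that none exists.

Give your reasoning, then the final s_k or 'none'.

s_k = 3**k*(-2*k**3 + k**2 + 2*k + 2)

r(k) = 3*(4*k**3 + 28*k**2 + 52*k + 21)/(4*k**3 + 16*k**2 + 8*k - 7) after simplifying.
Factor: A=3; B=1; C=k**3 + 4*k**2 + 2*k - 7/4.
Solve (3)·f(k+1) − (1)·f(k) = k**3 + 4*k**2 + 2*k - 7/4.
deg f ≤ 3 (via 0,0,3).
Coefficient equations give f(k) = (2*k**3 - k**2 - 2*k - 2)/4.
Get s_k = R·t_k = 3**k*(-2*k**3 + k**2 + 2*k + 2) with R(k) = B(k−1)f(k)/C(k) = (2*k**3 - k**2 - 2*k - 2)/(4*k**3 + 16*k**2 + 8*k - 7).
s_(k+1) − s_k = 3**k*(-4*k**3 - 16*k**2 - 8*k + 7) = t_k.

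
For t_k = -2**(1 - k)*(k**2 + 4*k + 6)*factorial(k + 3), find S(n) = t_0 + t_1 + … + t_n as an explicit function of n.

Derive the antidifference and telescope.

S(n) = 24 - 2*n*factorial(n + 4)/2**n - 4*factorial(n + 4)/2**n

r(k) = (k + 4)*(4*k + (k + 1)**2 + 10)/(2*(k**2 + 4*k + 6)) after simplifying.
A = k/2 + 2, B = 1, C = k**2 + 4*k + 6.
f must satisfy (k/2 + 2)·f(k+1) − (1)·f(k) = k**2 + 4*k + 6.
deg f ≤ 1 (via 1,0,2).
Coefficient equations give f(k) = 2*(k + 1).
Certificate R = B(k−1)f/C = 2*(k + 1)/(k**2 + 4*k + 6) gives s_k = -2**(2 - k)*(k + 1)*factorial(k + 3).
Check: Δs_k = -2**(1 - k)*(k**2 + 4*k + 6)*factorial(k + 3). ✓
s_(n+1) = -2**(1 - n)*(n + 2)*factorial(n + 4) and s_(0) = -24, so S(n) = 24 - 2*n*factorial(n + 4)/2**n - 4*factorial(n + 4)/2**n.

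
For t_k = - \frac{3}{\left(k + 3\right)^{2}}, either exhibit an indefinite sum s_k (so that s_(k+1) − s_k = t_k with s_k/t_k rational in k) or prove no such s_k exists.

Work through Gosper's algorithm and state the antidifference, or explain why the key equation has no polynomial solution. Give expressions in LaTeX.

The ratio is (k + 3)**2/(k + 4)**2.
Factor: A=k**2 + 6*k + 9; B=k**2 + 8*k + 16; C=1.
Need (k**2 + 6*k + 9)·f(k+1) − (k**2 + 6*k + 9)·f(k) = 1.
Degrees (2,2,0) ⇒ d ≤ 0.
Write f(k) = c0. Then LHS − RHS = -1, requiring -1 = 0: contradictory. No certificate.

not Gosper-summable; s_k does not exist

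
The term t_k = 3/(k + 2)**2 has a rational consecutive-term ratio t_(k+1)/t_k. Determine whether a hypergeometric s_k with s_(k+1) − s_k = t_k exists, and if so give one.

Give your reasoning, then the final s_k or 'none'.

no hypergeometric antidifference exists

Compute t_(k+1)/t_k: get (k + 2)**2/(k + 3)**2.
Factor: A=k**2 + 4*k + 4; B=k**2 + 6*k + 9; C=1.
Solve (k**2 + 4*k + 4)·f(k+1) − (k**2 + 4*k + 4)·f(k) = 1.
Bound: deg f ≤ 0.
Put f(k) = c0: A·f(k+1) − B(k−1)·f(k) − C = -1; need -1 = 0 — inconsistent ⇒ no f, not summable.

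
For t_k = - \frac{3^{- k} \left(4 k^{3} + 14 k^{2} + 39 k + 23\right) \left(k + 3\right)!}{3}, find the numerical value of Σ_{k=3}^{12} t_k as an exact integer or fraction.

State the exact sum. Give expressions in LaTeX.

Σ = -20119168680880/2187

Compute t_(k+1)/t_k: get (4*k**4 + 42*k**3 + 183*k**2 + 396*k + 320)/(3*(4*k**3 + 14*k**2 + 39*k + 23)).
So A=k/3 + 4/3 and B=1, with C=k**3 + 7*k**2/2 + 39*k/4 + 23/4.
Key eq: (k/3 + 4/3)·f(k+1) = (1)·f(k) + (k**3 + 7*k**2/2 + 39*k/4 + 23/4).
From deg A=1, deg B=0, deg C=3: d=2.
Solve for f: f(k) = 3*(4*k**2 + 2*k - 1)/4 (degree 2 ≤ 2).
Certificate R = B(k−1)f/C = 3*(4*k**2 + 2*k - 1)/(4*k**3 + 14*k**2 + 39*k + 23) gives s_k = -(4*k**2 + 2*k - 1)*factorial(k + 3)/3**k.
Δs = -(4*k**3 + 14*k**2 + 39*k + 23)*factorial(k + 3)/(3*3**k), as required.
Sum = s_(13) − s_(3); s_(13) = -20119171072000/2187, s_(3) = -3280/3 ⇒ -20119168680880/2187.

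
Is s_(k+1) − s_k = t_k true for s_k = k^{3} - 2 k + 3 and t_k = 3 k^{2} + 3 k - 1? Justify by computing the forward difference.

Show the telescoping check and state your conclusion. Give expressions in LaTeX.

Valid — Δs_k = t_k.

s_(k+1) = -2*k + (k + 1)**3 + 1
s_(k+1) − s_k = -k**3 + (k + 1)**3 - 2
(s_(k+1) − s_k) − t_k = 0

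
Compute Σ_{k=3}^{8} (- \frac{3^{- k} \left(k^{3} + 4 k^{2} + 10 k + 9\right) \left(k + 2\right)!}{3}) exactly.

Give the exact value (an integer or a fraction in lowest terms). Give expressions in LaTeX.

Σ = -49262720/243

Ratio r(k) = (k**4 + 10*k**3 + 42*k**2 + 87*k + 72)/(3*(k**3 + 4*k**2 + 10*k + 9)).
Factor: A=k/3 + 1; B=1; C=k**3 + 4*k**2 + 10*k + 9.
Set up (k/3 + 1)·f(k+1) − (1)·f(k) − (k**3 + 4*k**2 + 10*k + 9) = 0.
deg f ≤ 2 (via 1,0,3).
A polynomial solution: f(k) = 3*(k + 1)**2.
Then R = B(k−1)f/C = 3*(k + 1)**2/(k**3 + 4*k**2 + 10*k + 9), so s_k = R(k)·t_k = -(k + 1)**2*factorial(k + 2)/3**k.
Check: Δs_k = -(k**3 + 4*k**2 + 10*k + 9)*factorial(k + 2)/(3*3**k). ✓
Evaluate s at k=9 and k=3: -49280000/243 and -640/9; difference -49262720/243.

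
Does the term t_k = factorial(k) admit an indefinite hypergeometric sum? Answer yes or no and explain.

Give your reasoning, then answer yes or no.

No — t_k has no hypergeometric antidifference.

Step 1: r(k) = k + 1.
Gosper form: A/B · C(k+1)/C(k) with A=k + 1, B=1, C=1.
Solve (k + 1)·f(k+1) − (1)·f(k) = 1.
deg f ≤ -1 (via 1,0,0).
d = -1 < 0 ⇒ no nonzero polynomial f; not summable.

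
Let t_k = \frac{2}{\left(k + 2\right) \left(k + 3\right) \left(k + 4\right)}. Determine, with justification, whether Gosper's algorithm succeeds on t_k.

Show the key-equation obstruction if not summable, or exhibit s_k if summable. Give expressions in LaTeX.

Yes. s_k = \frac{k \left(k + 5\right)}{6 \left(k + 2\right) \left(k + 3\right)}.

Compute t_(k+1)/t_k: get (k + 2)/(k + 5).
A = k + 2, B = k + 5, C = 1.
Set up (k + 2)·f(k+1) − (k + 4)·f(k) − (1) = 0.
deg f ≤ 2 (via 1,1,0).
Match coefficients ⇒ f(k) = k*(k + 5)/12.
Get s_k = R·t_k = k*(k + 5)/(6*(k + 2)*(k + 3)) with R(k) = B(k−1)f(k)/C(k) = k*(k + 4)*(k + 5)/12.
Verify: 2/(k**3 + 9*k**2 + 26*k + 24) matches t_k.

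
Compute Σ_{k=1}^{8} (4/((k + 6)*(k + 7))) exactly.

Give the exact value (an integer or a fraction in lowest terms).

r(k) = (k + 6)/(k + 8) after simplifying.
So A=k + 6 and B=k + 8, with C=1.
Solve (k + 6)·f(k+1) − (k + 7)·f(k) = 1.
Bound: deg f ≤ 1.
Solve for f: f(k) = k/6 (degree 1 ≤ 1).
Get s_k = R·t_k = 2*k/(3*(k + 6)) with R(k) = B(k−1)f(k)/C(k) = k*(k + 7)/6.
Check: Δs_k = 4/(k**2 + 13*k + 42). ✓
Telescoping: Σ = s_(9) − s_(1) = 2/5 − (2/21) = 32/105.

Σ = 32/105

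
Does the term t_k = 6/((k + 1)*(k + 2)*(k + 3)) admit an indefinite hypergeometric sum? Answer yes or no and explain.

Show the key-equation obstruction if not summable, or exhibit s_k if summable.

Ratio r(k) = (k + 1)/(k + 4).
A = k + 1, B = k + 4, C = 1.
Need (k + 1)·f(k+1) − (k + 3)·f(k) = 1.
deg f ≤ 2 (via 1,1,0).
Solve for f: f(k) = k*(k + 3)/4 (degree 2 ≤ 2).
Certificate R = B(k−1)f/C = k*(k + 3)**2/4 gives s_k = 3*k*(k + 3)/(2*(k + 1)*(k + 2)).
Δs = 6/(k**3 + 6*k**2 + 11*k + 6), as required.

Yes. s_k = 3*k*(k + 3)/(2*(k + 1)*(k + 2)).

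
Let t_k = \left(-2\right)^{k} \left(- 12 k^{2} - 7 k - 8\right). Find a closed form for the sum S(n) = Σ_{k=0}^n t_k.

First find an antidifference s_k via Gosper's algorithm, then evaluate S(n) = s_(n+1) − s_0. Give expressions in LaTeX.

Ratio r(k) = 2*(-12*k**2 - 31*k - 27)/(12*k**2 + 7*k + 8).
So A=-2 and B=1, with C=k**2 + 7*k/12 + 2/3.
Solve (-2)·f(k+1) − (1)·f(k) = k**2 + 7*k/12 + 2/3.
From deg A=0, deg B=0, deg C=2: d=2.
Coefficient equations give f(k) = -(4*k**2 - 3*k + 2)/12.
Then R = B(k−1)f/C = -(4*k**2 - 3*k + 2)/(12*k**2 + 7*k + 8), so s_k = R(k)·t_k = (-2)**k*(4*k**2 - 3*k + 2).
Verify: (-2)**k*(-12*k**2 - 7*k - 8) matches t_k.
Evaluate: s_(n+1) = (-2)**(n + 1)*(4*n**2 + 5*n + 3); subtract s_(0) = 2 ⇒ S(n) = -8*(-2)**n*n**2 - 10*(-2)**n*n - 6*(-2)**n - 2.

S(n) = - 8 \left(-2\right)^{n} n^{2} - 10 \left(-2\right)^{n} n - 6 \left(-2\right)^{n} - 2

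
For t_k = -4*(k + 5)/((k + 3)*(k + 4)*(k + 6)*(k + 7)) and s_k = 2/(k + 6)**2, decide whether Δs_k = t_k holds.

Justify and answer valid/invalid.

Invalid: residual 6*(3*k**2 + 33*k + 88)/(k**6 + 33*k**5 + 447*k**4 + 3175*k**3 + 12444*k**2 + 25452*k + 21168) ≠ 0.

s_(k+1) = 2/(k + 7)**2
s_(k+1) − s_k = 2/(k + 7)**2 - 2/(k + 6)**2
(s_(k+1) − s_k) − t_k = 6*(3*k**2 + 33*k + 88)/(k**6 + 33*k**5 + 447*k**4 + 3175*k**3 + 12444*k**2 + 25452*k + 21168)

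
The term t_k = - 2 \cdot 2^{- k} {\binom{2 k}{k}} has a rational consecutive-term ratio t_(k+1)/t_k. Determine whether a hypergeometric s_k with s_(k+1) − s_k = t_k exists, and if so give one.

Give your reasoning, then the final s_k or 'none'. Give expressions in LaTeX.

none (Gosper's algorithm certifies no s_k)

The ratio is (2*k + 1)/(k + 1).
Gosper form: A/B · C(k+1)/C(k) with A=2*k + 1, B=k + 1, C=1.
Key eq: (2*k + 1)·f(k+1) = (k)·f(k) + (1).
d = -1 from the (1,1,0) case.
Bound -1 < 0, so the key equation has no polynomial solution.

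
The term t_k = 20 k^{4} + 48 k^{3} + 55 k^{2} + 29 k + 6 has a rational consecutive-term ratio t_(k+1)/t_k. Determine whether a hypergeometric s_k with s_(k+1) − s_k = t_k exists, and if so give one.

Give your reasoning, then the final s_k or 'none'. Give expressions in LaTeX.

s_k = k^{2} \left(4 k^{3} + 2 k^{2} + k - 1\right)

r(k) = (20*k**4 + 128*k**3 + 319*k**2 + 363*k + 158)/(20*k**4 + 48*k**3 + 55*k**2 + 29*k + 6) after simplifying.
Take A(k)=1, B(k)=1, C(k)=k**4 + 12*k**3/5 + 11*k**2/4 + 29*k/20 + 3/10.
Key eq: (1)·f(k+1) = (1)·f(k) + (k**4 + 12*k**3/5 + 11*k**2/4 + 29*k/20 + 3/10).
deg f ≤ 5 (via 0,0,4).
Solve for f: f(k) = k**2*(4*k**3 + 2*k**2 + k - 1)/20 (degree 5 ≤ 5).
R(k) = B(k−1)·f(k)/C(k) = k**2*(4*k**3 + 2*k**2 + k - 1)/(20*k**4 + 48*k**3 + 55*k**2 + 29*k + 6); s_k = R·t_k = k**2*(4*k**3 + 2*k**2 + k - 1).
Check: Δs_k = 20*k**4 + 48*k**3 + 55*k**2 + 29*k + 6. ✓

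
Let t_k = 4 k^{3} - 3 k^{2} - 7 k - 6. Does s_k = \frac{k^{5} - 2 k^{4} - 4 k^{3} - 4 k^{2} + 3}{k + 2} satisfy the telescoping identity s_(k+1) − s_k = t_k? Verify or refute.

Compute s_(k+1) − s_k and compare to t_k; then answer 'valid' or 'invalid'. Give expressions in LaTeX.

Invalid: residual \frac{- 3 k^{4} - 8 k^{3} + 12 k^{2} + 17 k + 15}{k^{2} + 5 k + 6} ≠ 0.

s_(k+1) = (k**5 + 3*k**4 - 2*k**3 - 18*k**2 - 23*k - 6)/(k + 3)
s_(k+1) − s_k = (4*k**5 + 14*k**4 - 6*k**3 - 47*k**2 - 55*k - 21)/(k**2 + 5*k + 6)
(s_(k+1) − s_k) − t_k = (-3*k**4 - 8*k**3 + 12*k**2 + 17*k + 15)/(k**2 + 5*k + 6)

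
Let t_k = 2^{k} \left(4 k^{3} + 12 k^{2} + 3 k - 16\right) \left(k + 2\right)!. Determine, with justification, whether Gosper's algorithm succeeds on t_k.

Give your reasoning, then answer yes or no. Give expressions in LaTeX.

Ratio r(k) = 2*(4*k**4 + 36*k**3 + 111*k**2 + 120*k + 9)/(4*k**3 + 12*k**2 + 3*k - 16).
Normal form (A,B,C) = (2*k + 6, 1, k**3 + 3*k**2 + 3*k/4 - 4).
Set up (2*k + 6)·f(k+1) − (1)·f(k) − (k**3 + 3*k**2 + 3*k/4 - 4) = 0.
From deg A=1, deg B=0, deg C=3: d=2.
Coefficient equations give f(k) = (k - 2)*(2*k + 1)/4.
Certificate R = B(k−1)f/C = (k - 2)*(2*k + 1)/(4*k**3 + 12*k**2 + 3*k - 16) gives s_k = 2**k*(k - 2)*(2*k + 1)*factorial(k + 2).
Δs = 2**k*(4*k**3 + 12*k**2 + 3*k - 16)*factorial(k + 2), as required.

Yes. s_k = 2^{k} \left(k - 2\right) \left(2 k + 1\right) \left(k + 2\right)!.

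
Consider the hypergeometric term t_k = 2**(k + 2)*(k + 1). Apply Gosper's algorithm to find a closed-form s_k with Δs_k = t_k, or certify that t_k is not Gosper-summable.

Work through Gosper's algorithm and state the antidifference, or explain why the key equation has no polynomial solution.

Compute t_(k+1)/t_k: get 2*(k + 2)/(k + 1).
A = 2, B = 1, C = k + 1.
Key eq: (2)·f(k+1) = (1)·f(k) + (k + 1).
d = 1 from the (0,0,1) case.
A polynomial solution: f(k) = k - 1.
Then R = B(k−1)f/C = (k - 1)/(k + 1), so s_k = R(k)·t_k = 2**(k + 2)*(k - 1).
s_(k+1) − s_k = 2**(k + 2)*(k + 1) = t_k.

s_k = 2**(k + 2)*(k - 1)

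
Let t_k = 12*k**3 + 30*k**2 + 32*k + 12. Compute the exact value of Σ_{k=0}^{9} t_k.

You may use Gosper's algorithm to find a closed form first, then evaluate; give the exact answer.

Σ = 34410

t_(k+1)/t_k = (6*k**3 + 33*k**2 + 64*k + 43)/(6*k**3 + 15*k**2 + 16*k + 6).
Normal form (A,B,C) = (1, 1, k**3 + 5*k**2/2 + 8*k/3 + 1).
Need (1)·f(k+1) − (1)·f(k) = k**3 + 5*k**2/2 + 8*k/3 + 1.
d = 4 from the (0,0,3) case.
Solving with deg f ≤ 4: f(k) = k*(3*k + 1)*(k**2 + k + 1)/12.
Certificate R = B(k−1)f/C = k*(3*k + 1)*(k**2 + k + 1)/(2*(6*k**3 + 15*k**2 + 16*k + 6)) gives s_k = k*(3*k**3 + 4*k**2 + 4*k + 1).
s_(k+1) − s_k = 12*k**3 + 30*k**2 + 32*k + 12 = t_k.
Evaluate s at k=10 and k=0: 34410 and 0; difference 34410.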